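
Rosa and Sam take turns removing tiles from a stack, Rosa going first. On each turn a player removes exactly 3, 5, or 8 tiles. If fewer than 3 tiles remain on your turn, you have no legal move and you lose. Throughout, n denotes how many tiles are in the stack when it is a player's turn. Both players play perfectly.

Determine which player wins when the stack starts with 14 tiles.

Rosa wins.

Classify positions by backward induction: terminal positions (no move available) are L. From any other position, the mover wins iff some move reaches an L.
n=0: no move → L
n=1: no move → L
n=2: no move → L
n=3: W (go to 0, an L position)
n=4: W (go to 1, an L position)
n=5: W (go to 2, an L position)
n=6: W (go to 1, an L position)
n=7: W (go to 2, an L position)
n=8: W (go to 0, an L position)
n=9: W (go to 1, an L position)
n=10: W (go to 2, an L position)
n=11: L (options 8(W), 6(W), 3(W) are all W)
n=12: L (options 9(W), 7(W), 4(W) are all W)
n=13: L (options 10(W), 8(W), 5(W) are all W)
n=14: W (go to 11, an L position)
From 14 Rosa can remove 3, leaving 11, reaching an L position.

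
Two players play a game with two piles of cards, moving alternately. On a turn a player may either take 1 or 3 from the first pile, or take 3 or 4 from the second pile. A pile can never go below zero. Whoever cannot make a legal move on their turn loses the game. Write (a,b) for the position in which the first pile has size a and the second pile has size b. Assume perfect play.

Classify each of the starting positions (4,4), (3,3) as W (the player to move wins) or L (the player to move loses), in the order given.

(4,4): W, (3,3): L

Compute win/loss labels from the base case upward. A position with no move is L. Any other position is W if it can reach an L in one move, else L.
No move ever increases a pile, so every position that can arise here has a ≤ 4 and b ≤ 4; it is enough to label the cells with 0 ≤ a ≤ 4 and 0 ≤ b ≤ 4.
Every move lowers a or b (never raises either), so fill the grid row by row in increasing a, and left to right within a row: each cell's successors are then already labelled.
      b=0  b=1  b=2  b=3  b=4
a=0:    L    L    L    W    W
a=1:    W    W    W    L    L
a=2:    L    L    L    W    W
a=3:    W    W    W    L    L
a=4:    L    L    L    W    W
Cells with no legal move (terminal, hence L): (0,0), (0,1), (0,2).
The remaining L cells, each justified by listing all of its moves:
(1,3): →(0,3)(W), (1,0)(W) — all W, so L
(1,4): →(0,4)(W), (1,1)(W), (1,0)(W) — all W, so L
(2,0): →(1,0)(W) only, which is W, so L
(2,1): →(1,1)(W) only, which is W, so L
(2,2): →(1,2)(W) only, which is W, so L
(3,3): →(2,3)(W), (0,3)(W), (3,0)(W) — all W, so L
(3,4): →(2,4)(W), (0,4)(W), (3,1)(W), (3,0)(W) — all W, so L
(4,0): →(3,0)(W), (1,0)(W) — all W, so L
(4,1): →(3,1)(W), (1,1)(W) — all W, so L
(4,2): →(3,2)(W), (1,2)(W) — all W, so L
Every other cell has at least one move into one of the L cells above, so it is W.
(4,4): the move to (3,4) reaches an L cell, so W
(3,3): one of the L cells justified above, so L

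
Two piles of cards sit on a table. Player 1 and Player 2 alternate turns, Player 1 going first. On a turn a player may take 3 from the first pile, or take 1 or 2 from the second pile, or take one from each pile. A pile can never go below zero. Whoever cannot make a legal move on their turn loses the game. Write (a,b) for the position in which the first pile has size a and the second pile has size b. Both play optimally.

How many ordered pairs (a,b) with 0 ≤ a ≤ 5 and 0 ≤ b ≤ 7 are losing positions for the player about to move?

Work bottom-up. With no move the player to move loses. Otherwise the position is W if at least one move leads to an L position for the opponent, and L if every move leads to a W.
Every move lowers a or b (never raises either), so fill the grid row by row in increasing a, and left to right within a row: each cell's successors are then already labelled.
      b=0  b=1  b=2  b=3  b=4  b=5  b=6  b=7
a=0:    L    W    W    L    W    W    L    W
a=1:    L    W    W    L    W    W    L    W
a=2:    L    W    W    L    W    W    L    W
a=3:    W    W    L    W    W    L    W    W
a=4:    W    L    W    W    L    W    W    L
a=5:    W    L    W    W    L    W    W    L
Cells with no legal move (terminal, hence L): (0,0), (1,0), (2,0).
The remaining L cells, each justified by listing all of its moves:
(0,3): L (options (0,2)(W), (0,1)(W) are all W)
(0,6): L (options (0,5)(W), (0,4)(W) are all W)
(1,3): L (options (1,2)(W), (1,1)(W), (0,2)(W) are all W)
(1,6): L (options (1,5)(W), (1,4)(W), (0,5)(W) are all W)
(2,3): L (options (2,2)(W), (2,1)(W), (1,2)(W) are all W)
(2,6): L (options (2,5)(W), (2,4)(W), (1,5)(W) are all W)
(3,2): L (options (0,2)(W), (3,1)(W), (3,0)(W), (2,1)(W) are all W)
(3,5): L (options (0,5)(W), (3,4)(W), (3,3)(W), (2,4)(W) are all W)
(4,1): L (options (1,1)(W), (4,0)(W), (3,0)(W) are all W)
(4,4): L (options (1,4)(W), (4,3)(W), (4,2)(W), (3,3)(W) are all W)
(4,7): L (options (1,7)(W), (4,6)(W), (4,5)(W), (3,6)(W) are all W)
(5,1): L (options (2,1)(W), (5,0)(W), (4,0)(W) are all W)
(5,4): L (options (2,4)(W), (5,3)(W), (5,2)(W), (4,3)(W) are all W)
(5,7): L (options (2,7)(W), (5,6)(W), (5,5)(W), (4,6)(W) are all W)
Every other cell has at least one move into one of the L cells above, so it is W.
L cells per row: a=0: 3, a=1: 3, a=2: 3, a=3: 2, a=4: 3, a=5: 3; total 17.

17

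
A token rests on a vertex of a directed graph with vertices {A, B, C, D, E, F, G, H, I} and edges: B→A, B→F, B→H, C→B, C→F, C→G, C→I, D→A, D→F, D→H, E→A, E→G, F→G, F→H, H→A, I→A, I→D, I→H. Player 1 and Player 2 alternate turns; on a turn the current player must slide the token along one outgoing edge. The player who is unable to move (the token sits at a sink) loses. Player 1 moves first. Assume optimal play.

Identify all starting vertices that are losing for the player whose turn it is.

Build the W/L table. Terminal = L. A non-terminal position is W if it has a move to some L; otherwise it is L.
Every edge goes from a vertex to one that appears earlier in the order G, A, H, F, B, D, E, I, C, so processing vertices in that order labels each vertex after all of its successors.
G: no outgoing edge → L
A: no outgoing edge → L
H: →A(L), so W
F: →G(L), so W
B: →A(L), so W
D: →A(L), so W
E: →A(L), so W
I: →A(L), so W
C: →G(L), so W
Reading off the rows marked L gives the requested list; there are 2 such vertices.

A, G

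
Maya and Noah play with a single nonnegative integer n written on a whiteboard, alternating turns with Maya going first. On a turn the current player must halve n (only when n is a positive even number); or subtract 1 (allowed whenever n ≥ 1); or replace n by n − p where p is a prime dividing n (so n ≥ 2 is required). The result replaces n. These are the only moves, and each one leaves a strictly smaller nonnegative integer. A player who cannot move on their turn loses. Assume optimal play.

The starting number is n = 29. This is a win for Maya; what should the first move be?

Move to 0.

Use the standard recursion: the mover loses at a terminal position; elsewhere, the mover wins exactly when some move hands the opponent an L position.
n=0: no move → L
n=1: →0(L), so W
n=2: →0(L), so W
n=3: →0(L), so W
n=4: →2(W), 3(W) — all W, so L
n=5: →0(L), so W
n=6: →4(L), so W
n=7: →0(L), so W
n=8: →4(L), so W
n=9: →6(W), 8(W) — all W, so L
n=10: →9(L), so W
n=11: →0(L), so W
n=12: →9(L), so W
n=13: →0(L), so W
n=14: →7(W), 12(W), 13(W) — all W, so L
n=15: →14(L), so W
n=16: →14(L), so W
n=17: →0(L), so W
n=18: →9(L), so W
n=19: →0(L), so W
n=20: →10(W), 15(W), 18(W), 19(W) — all W, so L
n=21: →14(L), so W
n=22: →20(L), so W
n=23: →0(L), so W
n=24: →12(W), 21(W), 22(W), 23(W) — all W, so L
n=25: →20(L), so W
n=26: →24(L), so W
n=27: →24(L), so W
n=28: →14(L), so W
n=29: →0(L), so W
From 29, the L positions reachable in one move are: 0.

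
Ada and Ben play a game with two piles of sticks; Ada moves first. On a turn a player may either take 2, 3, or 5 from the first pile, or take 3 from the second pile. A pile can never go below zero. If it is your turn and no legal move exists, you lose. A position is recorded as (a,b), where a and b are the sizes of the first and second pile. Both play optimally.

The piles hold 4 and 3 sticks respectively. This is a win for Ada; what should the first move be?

Use the standard recursion: the mover loses at a terminal position; elsewhere, the mover wins exactly when some move hands the opponent an L position.
No move ever increases a pile, so every position that can arise here has a ≤ 4 and b ≤ 3; it is enough to label the cells with 0 ≤ a ≤ 4 and 0 ≤ b ≤ 3.
Every move lowers a or b (never raises either), so fill the grid row by row in increasing a, and left to right within a row: each cell's successors are then already labelled.
      b=0  b=1  b=2  b=3
a=0:    L    L    L    W
a=1:    L    L    L    W
a=2:    W    W    W    L
a=3:    W    W    W    L
a=4:    W    W    W    W
Cells with no legal move (terminal, hence L): (0,0), (0,1), (0,2), (1,0), (1,1), (1,2).
The remaining L cells, each justified by listing all of its moves:
(2,3): moves to (0,3)(W), (2,0)(W); every one is W ⇒ L
(3,3): moves to (1,3)(W), (0,3)(W), (3,0)(W); every one is W ⇒ L
Every other cell has at least one move into one of the L cells above, so it is W.
From (4,3), the L positions reachable in one move are: (2,3).

Move to (2,3).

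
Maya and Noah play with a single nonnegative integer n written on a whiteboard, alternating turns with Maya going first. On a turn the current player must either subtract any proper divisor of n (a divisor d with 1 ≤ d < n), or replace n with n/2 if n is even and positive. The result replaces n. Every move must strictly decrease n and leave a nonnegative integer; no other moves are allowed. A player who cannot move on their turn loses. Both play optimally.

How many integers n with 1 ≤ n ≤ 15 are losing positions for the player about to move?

Build the W/L table. Terminal = L. A non-terminal position is W if it has a move to some L; otherwise it is L.
n=0: no move → L
n=1: no move → L
n=2: can move to 1, which is L ⇒ W
n=3: the only move is to 2(W), a W ⇒ L
n=4: can move to 3, which is L ⇒ W
n=5: the only move is to 4(W), a W ⇒ L
n=6: can move to 3, which is L ⇒ W
n=7: the only move is to 6(W), a W ⇒ L
n=8: can move to 7, which is L ⇒ W
n=9: moves to 6(W), 8(W); every one is W ⇒ L
n=10: can move to 5, which is L ⇒ W
n=11: the only move is to 10(W), a W ⇒ L
n=12: can move to 9, which is L ⇒ W
n=13: the only move is to 12(W), a W ⇒ L
n=14: can move to 7, which is L ⇒ W
n=15: moves to 10(W), 12(W), 14(W); every one is W ⇒ L
L entries with 1 ≤ n ≤ 15 (n=0 is outside the asked range and is not counted): n = 1, 3, 5, 7, 9, 11, 13, 15; that makes 8.

8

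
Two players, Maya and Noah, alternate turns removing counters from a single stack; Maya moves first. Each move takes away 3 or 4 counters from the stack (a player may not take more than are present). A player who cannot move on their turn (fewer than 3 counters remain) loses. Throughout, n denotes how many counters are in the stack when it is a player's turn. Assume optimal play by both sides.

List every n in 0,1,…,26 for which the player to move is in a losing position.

Label each position W (a win for the player to move) or L (a loss). A position with no legal move is L; any other position is W exactly when some move reaches an L, and L when every move reaches a W.
n=0: no move → L
n=1: no move → L
n=2: no move → L
n=3: W (go to 0, an L position)
n=4: W (go to 1, an L position)
n=5: W (go to 2, an L position)
n=6: W (go to 2, an L position)
n=7: L (options 4(W), 3(W) are all W)
n=8: L (options 5(W), 4(W) are all W)
n=9: L (options 6(W), 5(W) are all W)
n=10: W (go to 7, an L position)
n=11: W (go to 8, an L position)
n=12: W (go to 9, an L position)
n=13: W (go to 9, an L position)
n=14: L (options 11(W), 10(W) are all W)
n=15: L (options 12(W), 11(W) are all W)
n=16: L (options 13(W), 12(W) are all W)
n=17: W (go to 14, an L position)
n=18: W (go to 15, an L position)
n=19: W (go to 16, an L position)
n=20: W (go to 16, an L position)
n=21: L (options 18(W), 17(W) are all W)
n=22: L (options 19(W), 18(W) are all W)
n=23: L (options 20(W), 19(W) are all W)
n=24: W (go to 21, an L position)
n=25: W (go to 22, an L position)
n=26: W (go to 23, an L position)
Reading off the rows marked L gives the requested list; there are 12 such values of n.

0, 1, 2, 7, 8, 9, 14, 15, 16, 21, 22, 23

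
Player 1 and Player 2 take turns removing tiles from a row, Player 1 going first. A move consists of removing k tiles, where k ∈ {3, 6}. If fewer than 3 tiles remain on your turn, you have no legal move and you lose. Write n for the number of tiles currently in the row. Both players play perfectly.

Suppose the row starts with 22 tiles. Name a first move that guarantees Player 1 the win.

Remove 3, leaving 19.

Positions with no move are L. A position that does have a move is losing for the player to move precisely when every available move leads to a winning position for the opponent. Fill in the labels:
n=0: no move → L
n=1: no move → L
n=2: no move → L
n=3: reaches L-position 0 → W
n=4: reaches L-position 1 → W
n=5: reaches L-position 2 → W
n=6: reaches L-position 0 → W
n=7: reaches L-position 1 → W
n=8: reaches L-position 2 → W
n=9: only reaches 6(W), 3(W), all W → L
n=10: only reaches 7(W), 4(W), all W → L
n=11: only reaches 8(W), 5(W), all W → L
n=12: reaches L-position 9 → W
n=13: reaches L-position 10 → W
n=14: reaches L-position 11 → W
n=15: reaches L-position 9 → W
n=16: reaches L-position 10 → W
n=17: reaches L-position 11 → W
n=18: only reaches 15(W), 12(W), all W → L
n=19: only reaches 16(W), 13(W), all W → L
n=20: only reaches 17(W), 14(W), all W → L
n=21: reaches L-position 18 → W
n=22: reaches L-position 19 → W
From 22, the L positions reachable in one move are: 19.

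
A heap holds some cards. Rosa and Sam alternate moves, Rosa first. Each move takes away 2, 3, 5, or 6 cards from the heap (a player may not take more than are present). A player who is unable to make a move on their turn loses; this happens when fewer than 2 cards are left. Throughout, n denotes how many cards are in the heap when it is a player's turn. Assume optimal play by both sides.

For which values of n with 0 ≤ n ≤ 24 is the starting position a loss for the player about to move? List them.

Build the W/L table. Terminal = L. A non-terminal position is W if it has a move to some L; otherwise it is L.
n=0: no move → L
n=1: no move → L
n=2: →0(L), so W
n=3: →1(L), so W
n=4: →1(L), so W
n=5: →0(L), so W
n=6: →1(L), so W
n=7: →1(L), so W
n=8: →6(W), 5(W), 3(W), 2(W) — all W, so L
n=9: →7(W), 6(W), 4(W), 3(W) — all W, so L
n=10: →8(L), so W
n=11: →9(L), so W
n=12: →9(L), so W
n=13: →8(L), so W
n=14: →9(L), so W
n=15: →9(L), so W
n=16: →14(W), 13(W), 11(W), 10(W) — all W, so L
n=17: →15(W), 14(W), 12(W), 11(W) — all W, so L
n=18: →16(L), so W
n=19: →17(L), so W
n=20: →17(L), so W
n=21: →16(L), so W
n=22: →17(L), so W
n=23: →17(L), so W
n=24: →22(W), 21(W), 19(W), 18(W) — all W, so L
The losing starting values of n are exactly the entries labelled L in this table (7 of them).

0, 1, 8, 9, 16, 17, 24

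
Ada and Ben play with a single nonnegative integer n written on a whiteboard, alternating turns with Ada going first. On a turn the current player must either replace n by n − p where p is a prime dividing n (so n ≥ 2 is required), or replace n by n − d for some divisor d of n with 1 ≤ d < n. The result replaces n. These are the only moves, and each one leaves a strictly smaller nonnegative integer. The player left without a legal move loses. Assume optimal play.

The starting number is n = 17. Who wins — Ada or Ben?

Ada wins.

Label each position W (a win for the player to move) or L (a loss). A position with no legal move is L; any other position is W exactly when some move reaches an L, and L when every move reaches a W.
n=0: no move → L
n=1: no move → L
n=2: →0(L), so W
n=3: →0(L), so W
n=4: →2(W), 3(W) — all W, so L
n=5: →0(L), so W
n=6: →4(L), so W
n=7: →0(L), so W
n=8: →4(L), so W
n=9: →6(W), 8(W) — all W, so L
n=10: →9(L), so W
n=11: →0(L), so W
n=12: →9(L), so W
n=13: →0(L), so W
n=14: →7(W), 12(W), 13(W) — all W, so L
n=15: →14(L), so W
n=16: →14(L), so W
n=17: →0(L), so W
From 17 Ada can move to 0, reaching an L position.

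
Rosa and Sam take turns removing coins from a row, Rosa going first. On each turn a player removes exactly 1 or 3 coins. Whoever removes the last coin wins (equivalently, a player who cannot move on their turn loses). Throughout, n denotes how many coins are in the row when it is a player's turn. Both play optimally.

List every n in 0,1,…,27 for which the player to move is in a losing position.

Use the standard recursion: the mover loses at a terminal position; elsewhere, the mover wins exactly when some move hands the opponent an L position.
n=0: no move → L
n=1: W (go to 0, an L position)
n=2: L (sole option 1(W) is W)
n=3: W (go to 2, an L position)
n=4: L (options 3(W), 1(W) are all W)
n=5: W (go to 4, an L position)
n=6: L (options 5(W), 3(W) are all W)
n=7: W (go to 6, an L position)
n=8: L (options 7(W), 5(W) are all W)
n=9: W (go to 8, an L position)
n=10: L (options 9(W), 7(W) are all W)
n=11: W (go to 10, an L position)
n=12: L (options 11(W), 9(W) are all W)
n=13: W (go to 12, an L position)
n=14: L (options 13(W), 11(W) are all W)
n=15: W (go to 14, an L position)
n=16: L (options 15(W), 13(W) are all W)
n=17: W (go to 16, an L position)
n=18: L (options 17(W), 15(W) are all W)
n=19: W (go to 18, an L position)
n=20: L (options 19(W), 17(W) are all W)
n=21: W (go to 20, an L position)
n=22: L (options 21(W), 19(W) are all W)
n=23: W (go to 22, an L position)
n=24: L (options 23(W), 21(W) are all W)
n=25: W (go to 24, an L position)
n=26: L (options 25(W), 23(W) are all W)
n=27: W (go to 26, an L position)
The losing starting values of n are exactly the entries labelled L in this table (14 of them).

0, 2, 4, 6, 8, 10, 12, 14, 16, 18, 20, 22, 24, 26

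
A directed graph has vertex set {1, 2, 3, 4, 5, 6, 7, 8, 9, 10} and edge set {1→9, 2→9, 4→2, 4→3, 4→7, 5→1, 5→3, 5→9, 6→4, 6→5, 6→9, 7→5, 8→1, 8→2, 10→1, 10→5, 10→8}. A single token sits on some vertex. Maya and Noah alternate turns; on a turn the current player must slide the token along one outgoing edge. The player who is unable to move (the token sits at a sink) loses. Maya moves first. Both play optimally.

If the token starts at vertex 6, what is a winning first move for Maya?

Positions with no move are L. A position that does have a move is losing for the player to move precisely when every available move leads to a winning position for the opponent. Fill in the labels:
Every edge goes from a vertex to one that appears earlier in the order 9, 3, 1, 5, 7, 2, 8, 4, 6, 10, so processing vertices in that order labels each vertex after all of its successors.
9: no outgoing edge → L
3: no outgoing edge → L
1: W (go to 9, an L position)
5: W (go to 3, an L position)
7: L (sole option 5(W) is W)
2: W (go to 9, an L position)
8: L (options 2(W), 1(W) are all W)
4: W (go to 7, an L position)
6: W (go to 9, an L position)
10: W (go to 8, an L position)
From 6, the L positions reachable in one move are: 9.

Move to 9.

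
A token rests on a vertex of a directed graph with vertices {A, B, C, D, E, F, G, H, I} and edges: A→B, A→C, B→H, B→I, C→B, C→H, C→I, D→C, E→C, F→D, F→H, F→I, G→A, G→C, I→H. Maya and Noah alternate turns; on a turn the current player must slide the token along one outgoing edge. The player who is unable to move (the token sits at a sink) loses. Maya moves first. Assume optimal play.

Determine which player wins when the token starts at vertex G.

Positions with no move are L. A position that does have a move is losing for the player to move precisely when every available move leads to a winning position for the opponent. Fill in the labels:
Every edge goes from a vertex to one that appears earlier in the order H, I, B, C, A, G, E, D, F, so processing vertices in that order labels each vertex after all of its successors.
H: no outgoing edge → L
I: →H(L), so W
B: →H(L), so W
C: →H(L), so W
A: →C(W), B(W) — all W, so L
G: →A(L), so W
E: →C(W) only, which is W, so L
D: →C(W) only, which is W, so L
F: →D(L), so W
From G Maya can move to A, reaching an L position.

Maya wins.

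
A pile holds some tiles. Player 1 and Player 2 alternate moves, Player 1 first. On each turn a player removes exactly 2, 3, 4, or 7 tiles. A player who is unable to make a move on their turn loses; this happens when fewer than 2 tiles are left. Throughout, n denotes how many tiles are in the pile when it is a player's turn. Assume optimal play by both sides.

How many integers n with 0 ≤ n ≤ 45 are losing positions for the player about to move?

Work bottom-up. With no move the player to move loses. Otherwise the position is W if at least one move leads to an L position for the opponent, and L if every move leads to a W.
n=0: no move → L
n=1: no move → L
n=2: W (go to 0, an L position)
n=3: W (go to 1, an L position)
n=4: W (go to 1, an L position)
n=5: W (go to 1, an L position)
n=6: L (options 4(W), 3(W), 2(W) are all W)
n=7: W (go to 0, an L position)
n=8: W (go to 6, an L position)
n=9: W (go to 6, an L position)
n=10: W (go to 6, an L position)
n=11: L (options 9(W), 8(W), 7(W), 4(W) are all W)
n=12: L (options 10(W), 9(W), 8(W), 5(W) are all W)
n=13: W (go to 11, an L position)
n=14: W (go to 12, an L position)
n=15: W (go to 12, an L position)
n=16: W (go to 12, an L position)
n=17: L (options 15(W), 14(W), 13(W), 10(W) are all W)
n=18: W (go to 11, an L position)
n=19: W (go to 17, an L position)
n=20: W (go to 17, an L position)
n=21: W (go to 17, an L position)
n=22: L (options 20(W), 19(W), 18(W), 15(W) are all W)
n=23: L (options 21(W), 20(W), 19(W), 16(W) are all W)
n=24: W (go to 22, an L position)
n=25: W (go to 23, an L position)
n=26: W (go to 23, an L position)
n=27: W (go to 23, an L position)
n=28: L (options 26(W), 25(W), 24(W), 21(W) are all W)
n=29: W (go to 22, an L position)
n=30: W (go to 28, an L position)
n=31: W (go to 28, an L position)
n=32: W (go to 28, an L position)
n=33: L (options 31(W), 30(W), 29(W), 26(W) are all W)
n=34: L (options 32(W), 31(W), 30(W), 27(W) are all W)
n=35: W (go to 33, an L position)
n=36: W (go to 34, an L position)
n=37: W (go to 34, an L position)
n=38: W (go to 34, an L position)
n=39: L (options 37(W), 36(W), 35(W), 32(W) are all W)
n=40: W (go to 33, an L position)
n=41: W (go to 39, an L position)
n=42: W (go to 39, an L position)
n=43: W (go to 39, an L position)
n=44: L (options 42(W), 41(W), 40(W), 37(W) are all W)
n=45: L (options 43(W), 42(W), 41(W), 38(W) are all W)
L entries with 0 ≤ n ≤ 45: n = 0, 1, 6, 11, 12, 17, 22, 23, 28, 33, 34, 39, 44, 45; that makes 14.

14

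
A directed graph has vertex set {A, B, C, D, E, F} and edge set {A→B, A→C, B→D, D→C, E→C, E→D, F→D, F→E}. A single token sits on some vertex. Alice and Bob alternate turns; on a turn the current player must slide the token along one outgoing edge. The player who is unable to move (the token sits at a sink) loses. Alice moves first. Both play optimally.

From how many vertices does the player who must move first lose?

3

Classify positions by backward induction: terminal positions (no move available) are L. From any other position, the mover wins iff some move reaches an L.
Every edge goes from a vertex to one that appears earlier in the order C, D, E, B, F, A, so processing vertices in that order labels each vertex after all of its successors.
C: no outgoing edge → L
D: →C(L), so W
E: →C(L), so W
B: →D(W) only, which is W, so L
F: →E(W), D(W) — all W, so L
A: →B(L), so W
The L vertices are B, C, F; that is 3 in all.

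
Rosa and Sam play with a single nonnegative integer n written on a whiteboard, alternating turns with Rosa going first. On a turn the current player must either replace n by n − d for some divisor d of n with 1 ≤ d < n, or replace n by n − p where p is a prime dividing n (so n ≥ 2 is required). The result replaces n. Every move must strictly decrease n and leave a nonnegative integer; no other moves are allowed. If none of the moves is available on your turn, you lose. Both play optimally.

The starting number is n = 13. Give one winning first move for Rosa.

Move to 0.

Classify positions by backward induction: terminal positions (no move available) are L. From any other position, the mover wins iff some move reaches an L.
n=0: no move → L
n=1: no move → L
n=2: can move to 0, which is L ⇒ W
n=3: can move to 0, which is L ⇒ W
n=4: moves to 2(W), 3(W); every one is W ⇒ L
n=5: can move to 0, which is L ⇒ W
n=6: can move to 4, which is L ⇒ W
n=7: can move to 0, which is L ⇒ W
n=8: can move to 4, which is L ⇒ W
n=9: moves to 6(W), 8(W); every one is W ⇒ L
n=10: can move to 9, which is L ⇒ W
n=11: can move to 0, which is L ⇒ W
n=12: can move to 9, which is L ⇒ W
n=13: can move to 0, which is L ⇒ W
From 13, the L positions reachable in one move are: 0.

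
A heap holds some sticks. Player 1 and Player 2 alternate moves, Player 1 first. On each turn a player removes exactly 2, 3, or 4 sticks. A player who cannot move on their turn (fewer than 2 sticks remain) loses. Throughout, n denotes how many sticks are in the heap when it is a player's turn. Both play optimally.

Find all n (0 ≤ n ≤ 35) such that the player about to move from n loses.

Compute win/loss labels from the base case upward. A position with no move is L. Any other position is W if it can reach an L in one move, else L.
n=0: no move → L
n=1: no move → L
n=2: can move to 0, which is L ⇒ W
n=3: can move to 1, which is L ⇒ W
n=4: can move to 1, which is L ⇒ W
n=5: can move to 1, which is L ⇒ W
n=6: moves to 4(W), 3(W), 2(W); every one is W ⇒ L
n=7: moves to 5(W), 4(W), 3(W); every one is W ⇒ L
n=8: can move to 6, which is L ⇒ W
n=9: can move to 7, which is L ⇒ W
n=10: can move to 7, which is L ⇒ W
n=11: can move to 7, which is L ⇒ W
n=12: moves to 10(W), 9(W), 8(W); every one is W ⇒ L
n=13: moves to 11(W), 10(W), 9(W); every one is W ⇒ L
n=14: can move to 12, which is L ⇒ W
n=15: can move to 13, which is L ⇒ W
n=16: can move to 13, which is L ⇒ W
n=17: can move to 13, which is L ⇒ W
n=18: moves to 16(W), 15(W), 14(W); every one is W ⇒ L
n=19: moves to 17(W), 16(W), 15(W); every one is W ⇒ L
n=20: can move to 18, which is L ⇒ W
n=21: can move to 19, which is L ⇒ W
n=22: can move to 19, which is L ⇒ W
n=23: can move to 19, which is L ⇒ W
n=24: moves to 22(W), 21(W), 20(W); every one is W ⇒ L
n=25: moves to 23(W), 22(W), 21(W); every one is W ⇒ L
n=26: can move to 24, which is L ⇒ W
n=27: can move to 25, which is L ⇒ W
n=28: can move to 25, which is L ⇒ W
n=29: can move to 25, which is L ⇒ W
n=30: moves to 28(W), 27(W), 26(W); every one is W ⇒ L
n=31: moves to 29(W), 28(W), 27(W); every one is W ⇒ L
n=32: can move to 30, which is L ⇒ W
n=33: can move to 31, which is L ⇒ W
n=34: can move to 31, which is L ⇒ W
n=35: can move to 31, which is L ⇒ W
Reading off the rows marked L gives the requested list; there are 12 such values of n.

0, 1, 6, 7, 12, 13, 18, 19, 24, 25, 30, 31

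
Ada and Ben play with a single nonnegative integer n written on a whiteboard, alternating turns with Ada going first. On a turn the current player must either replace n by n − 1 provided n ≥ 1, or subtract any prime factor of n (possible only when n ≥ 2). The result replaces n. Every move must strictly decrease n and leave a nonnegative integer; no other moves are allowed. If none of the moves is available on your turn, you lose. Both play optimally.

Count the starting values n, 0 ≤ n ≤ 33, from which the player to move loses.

Label each position W (a win for the player to move) or L (a loss). A position with no legal move is L; any other position is W exactly when some move reaches an L, and L when every move reaches a W.
n=0: no move → L
n=1: reaches L-position 0 → W
n=2: reaches L-position 0 → W
n=3: reaches L-position 0 → W
n=4: only reaches 2(W), 3(W), all W → L
n=5: reaches L-position 0 → W
n=6: reaches L-position 4 → W
n=7: reaches L-position 0 → W
n=8: only reaches 6(W), 7(W), all W → L
n=9: reaches L-position 8 → W
n=10: reaches L-position 8 → W
n=11: reaches L-position 0 → W
n=12: only reaches 9(W), 10(W), 11(W), all W → L
n=13: reaches L-position 0 → W
n=14: reaches L-position 12 → W
n=15: reaches L-position 12 → W
n=16: only reaches 14(W), 15(W), all W → L
n=17: reaches L-position 0 → W
n=18: reaches L-position 16 → W
n=19: reaches L-position 0 → W
n=20: only reaches 15(W), 18(W), 19(W), all W → L
n=21: reaches L-position 20 → W
n=22: reaches L-position 20 → W
n=23: reaches L-position 0 → W
n=24: only reaches 21(W), 22(W), 23(W), all W → L
n=25: reaches L-position 20 → W
n=26: reaches L-position 24 → W
n=27: reaches L-position 24 → W
n=28: only reaches 21(W), 26(W), 27(W), all W → L
n=29: reaches L-position 0 → W
n=30: reaches L-position 28 → W
n=31: reaches L-position 0 → W
n=32: only reaches 30(W), 31(W), all W → L
n=33: reaches L-position 32 → W
L entries with 0 ≤ n ≤ 33: n = 0, 4, 8, 12, 16, 20, 24, 28, 32; that makes 9.

9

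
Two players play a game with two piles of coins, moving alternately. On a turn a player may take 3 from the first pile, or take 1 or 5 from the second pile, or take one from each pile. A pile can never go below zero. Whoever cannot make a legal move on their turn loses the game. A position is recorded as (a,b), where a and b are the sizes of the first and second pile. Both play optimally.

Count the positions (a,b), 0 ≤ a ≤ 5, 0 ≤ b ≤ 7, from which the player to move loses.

20

Positions with no move are L. A position that does have a move is losing for the player to move precisely when every available move leads to a winning position for the opponent. Fill in the labels:
Every move lowers a or b (never raises either), so fill the grid row by row in increasing a, and left to right within a row: each cell's successors are then already labelled.
      b=0  b=1  b=2  b=3  b=4  b=5  b=6  b=7
a=0:    L    W    L    W    L    W    L    W
a=1:    L    W    L    W    L    W    L    W
a=2:    L    W    L    W    L    W    L    W
a=3:    W    W    W    W    W    W    W    W
a=4:    W    L    W    L    W    L    W    L
a=5:    W    L    W    L    W    L    W    L
Cells with no legal move (terminal, hence L): (0,0), (1,0), (2,0).
The remaining L cells, each justified by listing all of its moves:
(0,2): L (sole option (0,1)(W) is W)
(0,4): L (sole option (0,3)(W) is W)
(0,6): L (options (0,5)(W), (0,1)(W) are all W)
(1,2): L (options (1,1)(W), (0,1)(W) are all W)
(1,4): L (options (1,3)(W), (0,3)(W) are all W)
(1,6): L (options (1,5)(W), (1,1)(W), (0,5)(W) are all W)
(2,2): L (options (2,1)(W), (1,1)(W) are all W)
(2,4): L (options (2,3)(W), (1,3)(W) are all W)
(2,6): L (options (2,5)(W), (2,1)(W), (1,5)(W) are all W)
(4,1): L (options (1,1)(W), (4,0)(W), (3,0)(W) are all W)
(4,3): L (options (1,3)(W), (4,2)(W), (3,2)(W) are all W)
(4,5): L (options (1,5)(W), (4,4)(W), (4,0)(W), (3,4)(W) are all W)
(4,7): L (options (1,7)(W), (4,6)(W), (4,2)(W), (3,6)(W) are all W)
(5,1): L (options (2,1)(W), (5,0)(W), (4,0)(W) are all W)
(5,3): L (options (2,3)(W), (5,2)(W), (4,2)(W) are all W)
(5,5): L (options (2,5)(W), (5,4)(W), (5,0)(W), (4,4)(W) are all W)
(5,7): L (options (2,7)(W), (5,6)(W), (5,2)(W), (4,6)(W) are all W)
Every other cell has at least one move into one of the L cells above, so it is W.
L cells per row: a=0: 4, a=1: 4, a=2: 4, a=3: 0, a=4: 4, a=5: 4; total 20.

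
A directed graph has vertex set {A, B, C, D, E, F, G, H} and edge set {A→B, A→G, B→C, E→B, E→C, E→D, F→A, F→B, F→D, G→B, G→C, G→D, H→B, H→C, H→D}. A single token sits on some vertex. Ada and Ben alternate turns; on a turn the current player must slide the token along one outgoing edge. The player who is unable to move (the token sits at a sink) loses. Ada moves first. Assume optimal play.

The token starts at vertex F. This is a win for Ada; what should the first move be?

Move to A.

Build the W/L table. Terminal = L. A non-terminal position is W if it has a move to some L; otherwise it is L.
Every edge goes from a vertex to one that appears earlier in the order D, C, B, G, A, H, F, E, so processing vertices in that order labels each vertex after all of its successors.
D: no outgoing edge → L
C: no outgoing edge → L
B: reaches L-position C → W
G: reaches L-position C → W
A: only reaches G(W), B(W), all W → L
H: reaches L-position C → W
F: reaches L-position A → W
E: reaches L-position C → W
From F, the L positions reachable in one move are: A, D. Any move reaching one of these is winning.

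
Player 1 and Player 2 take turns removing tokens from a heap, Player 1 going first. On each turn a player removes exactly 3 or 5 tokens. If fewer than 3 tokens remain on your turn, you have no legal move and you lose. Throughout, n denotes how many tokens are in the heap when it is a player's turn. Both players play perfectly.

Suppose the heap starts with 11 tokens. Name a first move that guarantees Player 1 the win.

Positions with no move are L. A position that does have a move is losing for the player to move precisely when every available move leads to a winning position for the opponent. Fill in the labels:
n=0: no move → L
n=1: no move → L
n=2: no move → L
n=3: can move to 0, which is L ⇒ W
n=4: can move to 1, which is L ⇒ W
n=5: can move to 2, which is L ⇒ W
n=6: can move to 1, which is L ⇒ W
n=7: can move to 2, which is L ⇒ W
n=8: moves to 5(W), 3(W); every one is W ⇒ L
n=9: moves to 6(W), 4(W); every one is W ⇒ L
n=10: moves to 7(W), 5(W); every one is W ⇒ L
n=11: can move to 8, which is L ⇒ W
From 11, the L positions reachable in one move are: 8.

Remove 3, leaving 8.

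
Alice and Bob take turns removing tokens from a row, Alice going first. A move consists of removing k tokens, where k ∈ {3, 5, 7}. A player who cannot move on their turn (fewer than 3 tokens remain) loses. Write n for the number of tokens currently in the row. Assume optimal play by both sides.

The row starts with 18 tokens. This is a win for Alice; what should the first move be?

Positions with no move are L. A position that does have a move is losing for the player to move precisely when every available move leads to a winning position for the opponent. Fill in the labels:
n=0: no move → L
n=1: no move → L
n=2: no move → L
n=3: reaches L-position 0 → W
n=4: reaches L-position 1 → W
n=5: reaches L-position 2 → W
n=6: reaches L-position 1 → W
n=7: reaches L-position 2 → W
n=8: reaches L-position 1 → W
n=9: reaches L-position 2 → W
n=10: only reaches 7(W), 5(W), 3(W), all W → L
n=11: only reaches 8(W), 6(W), 4(W), all W → L
n=12: only reaches 9(W), 7(W), 5(W), all W → L
n=13: reaches L-position 10 → W
n=14: reaches L-position 11 → W
n=15: reaches L-position 12 → W
n=16: reaches L-position 11 → W
n=17: reaches L-position 12 → W
n=18: reaches L-position 11 → W
From 18, the L positions reachable in one move are: 11.

Remove 7, leaving 11.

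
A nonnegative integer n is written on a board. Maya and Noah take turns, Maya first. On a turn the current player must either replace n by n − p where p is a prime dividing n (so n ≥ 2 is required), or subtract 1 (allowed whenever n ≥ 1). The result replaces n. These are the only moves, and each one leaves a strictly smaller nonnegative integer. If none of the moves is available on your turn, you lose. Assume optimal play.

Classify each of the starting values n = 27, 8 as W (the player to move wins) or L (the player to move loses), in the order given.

Build the W/L table. Terminal = L. A non-terminal position is W if it has a move to some L; otherwise it is L.
n=0: no move → L
n=1: reaches L-position 0 → W
n=2: reaches L-position 0 → W
n=3: reaches L-position 0 → W
n=4: only reaches 2(W), 3(W), all W → L
n=5: reaches L-position 0 → W
n=6: reaches L-position 4 → W
n=7: reaches L-position 0 → W
n=8: only reaches 6(W), 7(W), all W → L
n=9: reaches L-position 8 → W
n=10: reaches L-position 8 → W
n=11: reaches L-position 0 → W
n=12: only reaches 9(W), 10(W), 11(W), all W → L
n=13: reaches L-position 0 → W
n=14: reaches L-position 12 → W
n=15: reaches L-position 12 → W
n=16: only reaches 14(W), 15(W), all W → L
n=17: reaches L-position 0 → W
n=18: reaches L-position 16 → W
n=19: reaches L-position 0 → W
n=20: only reaches 15(W), 18(W), 19(W), all W → L
n=21: reaches L-position 20 → W
n=22: reaches L-position 20 → W
n=23: reaches L-position 0 → W
n=24: only reaches 21(W), 22(W), 23(W), all W → L
n=25: reaches L-position 20 → W
n=26: reaches L-position 24 → W
n=27: reaches L-position 24 → W

27: W, 8: L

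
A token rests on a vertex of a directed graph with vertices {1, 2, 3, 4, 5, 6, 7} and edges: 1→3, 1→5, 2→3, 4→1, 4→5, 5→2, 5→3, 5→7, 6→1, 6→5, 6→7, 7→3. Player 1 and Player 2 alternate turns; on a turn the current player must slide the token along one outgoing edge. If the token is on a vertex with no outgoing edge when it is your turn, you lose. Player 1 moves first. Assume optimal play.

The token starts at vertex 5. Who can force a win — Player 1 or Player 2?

Build the W/L table. Terminal = L. A non-terminal position is W if it has a move to some L; otherwise it is L.
Every edge goes from a vertex to one that appears earlier in the order 3, 7, 2, 5, 1, 4, 6, so processing vertices in that order labels each vertex after all of its successors.
3: no outgoing edge → L
7: →3(L), so W
2: →3(L), so W
5: →3(L), so W
1: →3(L), so W
4: →1(W), 5(W) — all W, so L
6: →1(W), 5(W), 7(W) — all W, so L
The starting position 5 is W: Player 1 should move to 3, handing over an L position.

Player 1 wins.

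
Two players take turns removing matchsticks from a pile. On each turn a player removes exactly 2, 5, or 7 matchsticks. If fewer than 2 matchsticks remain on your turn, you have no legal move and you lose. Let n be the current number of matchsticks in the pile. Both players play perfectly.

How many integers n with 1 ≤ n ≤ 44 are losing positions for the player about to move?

Compute win/loss labels from the base case upward. A position with no move is L. Any other position is W if it can reach an L in one move, else L.
n=0: no move → L
n=1: no move → L
n=2: W (go to 0, an L position)
n=3: W (go to 1, an L position)
n=4: L (sole option 2(W) is W)
n=5: W (go to 0, an L position)
n=6: W (go to 4, an L position)
n=7: W (go to 0, an L position)
n=8: W (go to 1, an L position)
n=9: W (go to 4, an L position)
n=10: L (options 8(W), 5(W), 3(W) are all W)
n=11: W (go to 4, an L position)
n=12: W (go to 10, an L position)
n=13: L (options 11(W), 8(W), 6(W) are all W)
n=14: L (options 12(W), 9(W), 7(W) are all W)
n=15: W (go to 13, an L position)
n=16: W (go to 14, an L position)
n=17: W (go to 10, an L position)
n=18: W (go to 13, an L position)
n=19: W (go to 14, an L position)
n=20: W (go to 13, an L position)
n=21: W (go to 14, an L position)
n=22: L (options 20(W), 17(W), 15(W) are all W)
n=23: L (options 21(W), 18(W), 16(W) are all W)
n=24: W (go to 22, an L position)
n=25: W (go to 23, an L position)
n=26: L (options 24(W), 21(W), 19(W) are all W)
n=27: W (go to 22, an L position)
n=28: W (go to 26, an L position)
n=29: W (go to 22, an L position)
n=30: W (go to 23, an L position)
n=31: W (go to 26, an L position)
n=32: L (options 30(W), 27(W), 25(W) are all W)
n=33: W (go to 26, an L position)
n=34: W (go to 32, an L position)
n=35: L (options 33(W), 30(W), 28(W) are all W)
n=36: L (options 34(W), 31(W), 29(W) are all W)
n=37: W (go to 35, an L position)
n=38: W (go to 36, an L position)
n=39: W (go to 32, an L position)
n=40: W (go to 35, an L position)
n=41: W (go to 36, an L position)
n=42: W (go to 35, an L position)
n=43: W (go to 36, an L position)
n=44: L (options 42(W), 39(W), 37(W) are all W)
L entries with 1 ≤ n ≤ 44 (n=0 is outside the asked range and is not counted): n = 1, 4, 10, 13, 14, 22, 23, 26, 32, 35, 36, 44; that makes 12.

12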